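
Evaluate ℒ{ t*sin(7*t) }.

L{sin(7t)} = 7/(s^2 + 49).
Then apply L{t·g(t)} = -d/ds[G(s)] with G(s) = 7/(s^2 + 49):
differentiating 1 time and applying the sign gives 14*s/(s^2 + 49)^2.

14*s/(s^2 + 49)^2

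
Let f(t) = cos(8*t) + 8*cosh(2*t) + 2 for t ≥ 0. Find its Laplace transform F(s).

By linearity of the Laplace transform, transform each term separately.
L{cos(8t)} = s/(s^2 + 64); (8)·[L{cosh(2t)} = s/(s^2 - 4)]; L{2} = 2/s.

F(s) = s/(s^2 + 64) + 8*s/(s^2 - 4) + 2/s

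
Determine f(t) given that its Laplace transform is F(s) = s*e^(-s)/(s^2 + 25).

f(t) = Heaviside(t - 1)*(cos(5*t - 5))

The factor e^(-s) signals a time shift by c = 1 (second shifting theorem).
L{cos(5t)} = s/(s^2 + 25), so L^-1{s/(s^2 + 25)} = cos(5*t).
Hence the inverse is u(t - 1) times that function evaluated at t - 1.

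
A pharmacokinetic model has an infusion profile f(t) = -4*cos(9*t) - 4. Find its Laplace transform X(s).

Apply the Laplace transform termwise.
L{-4} = -4/s; (-4)·[L{cos(9t)} = s/(s^2 + 81)].

X(s) = -4*s/(s^2 + 81) - 4/s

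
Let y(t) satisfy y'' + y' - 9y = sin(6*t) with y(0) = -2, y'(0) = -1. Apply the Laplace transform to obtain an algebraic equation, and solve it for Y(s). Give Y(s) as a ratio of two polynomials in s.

Y(s) = (-2*s^3 - 3*s^2 - 72*s - 102)/(s^4 + s^3 + 27*s^2 + 36*s - 324)

Take the Laplace transform of both sides.
The derivative rules (L{y''} = s^2 Y - s·y(0) - y'(0) and L{y'} = sY - y(0), with y(0) = -2, y'(0) = -1) turn the left side into (s^2 + s - 9)Y - (-2*s - 3).
The right side is L{sin(6*t)} = 6/(s^2 + 36).
So (s^2 + s - 9)Y = 6/(s^2 + 36) + (-2*s - 3).
Isolate Y and clear denominators.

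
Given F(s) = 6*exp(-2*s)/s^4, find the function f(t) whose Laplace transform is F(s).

The factor e^(-2s) signals a time shift by c = 2 (second shifting theorem).
L{t^3} = 3!/s^4 = 6/s^4, so L^-1{6/s^4} = t^3.
Hence the inverse is u(t - 2) times that function evaluated at t - 2.

f(t) = Heaviside(t - 2)*((t - 2)^3)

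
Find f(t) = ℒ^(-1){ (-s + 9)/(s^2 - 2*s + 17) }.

f(t) = 2*exp(t)*sin(4*t) - exp(t)*cos(4*t)

Complete the square in the denominator: s^2 - 2*s + 17 = (s - 1)^2 + 4^2.
Split the numerator to match: -s + 9 = -1·(s - 1) + 2·4.
Invert each term: -1·(s - 1)/((s - 1)^2 + 16) ↔ -e^(t)cos(4t); 2·4/((s - 1)^2 + 16) ↔ 2e^(t)sin(4t).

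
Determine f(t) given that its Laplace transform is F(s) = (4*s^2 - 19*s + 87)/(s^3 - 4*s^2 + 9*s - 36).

Factor the denominator: s^3 - 4*s^2 + 9*s - 36 = (s - 4)*(s^2 + 9).
Partial fraction decomposition gives [3/(s - 4)] + [s/(s^2 + 9)] + [-15/(s^2 + 9)].
Invert each term: 3/(s - 4) ↔ 3e^(4t); 1·s/(s^2 + 9) ↔ cos(3t); -5·3/(s^2 + 9) ↔ -5sin(3t).

f(t) = 3*exp(4*t) - 5*sin(3*t) + cos(3*t)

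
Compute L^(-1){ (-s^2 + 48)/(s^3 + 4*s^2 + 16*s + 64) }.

Factor the denominator: s^3 + 4*s^2 + 16*s + 64 = (s + 4)*(s^2 + 16).
Partial fraction decomposition gives [1/(s + 4)] + [-2*s/(s^2 + 16)] + [8/(s^2 + 16)].
Invert each term: 1/(s + 4) ↔ e^(-4t); -2·s/(s^2 + 16) ↔ -2cos(4t); 2·4/(s^2 + 16) ↔ 2sin(4t).

2*sin(4*t) - 2*cos(4*t) + exp(-4*t)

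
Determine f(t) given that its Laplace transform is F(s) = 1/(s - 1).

f(t) = exp(t)

Since L{e^(t)} = 1/(s - 1), the inverse is exp(t).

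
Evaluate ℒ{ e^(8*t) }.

L{1} = 1/s.
By the first shifting theorem, multiplying by e^(8t) replaces s with s - 8.

1/(s - 8)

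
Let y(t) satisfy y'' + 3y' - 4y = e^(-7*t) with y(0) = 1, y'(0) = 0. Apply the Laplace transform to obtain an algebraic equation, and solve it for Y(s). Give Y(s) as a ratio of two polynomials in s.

Y(s) = (s^2 + 10*s + 22)/(s^3 + 10*s^2 + 17*s - 28)

Apply the Laplace transform to the equation.
With L{y''} = s^2 Y - s·y(0) - y'(0) and L{y'} = sY - y(0), with y(0) = 1, y'(0) = 0: the LHS transforms to (s^2 + 3*s - 4)Y - (s + 3).
The right side is L{e^(-7*t)} = 1/(s + 7).
So (s^2 + 3*s - 4)Y = 1/(s + 7) + (s + 3).
Divide through and combine into a single rational function.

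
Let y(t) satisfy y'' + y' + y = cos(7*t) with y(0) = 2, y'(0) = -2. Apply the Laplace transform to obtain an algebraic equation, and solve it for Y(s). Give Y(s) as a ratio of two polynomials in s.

Y(s) = (2*s^3 + 99*s)/(s^4 + s^3 + 50*s^2 + 49*s + 49)

Take the Laplace transform of both sides.
With L{y''} = s^2 Y - s·y(0) - y'(0) and L{y'} = sY - y(0), with y(0) = 2, y'(0) = -2: the LHS transforms to (s^2 + s + 1)Y - (2*s).
The right side is L{cos(7*t)} = s/(s^2 + 49).
So (s^2 + s + 1)Y = s/(s^2 + 49) + (2*s).
Divide through and combine into a single rational function.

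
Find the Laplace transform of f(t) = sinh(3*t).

3/(s^2 - 9)

L{sinh(3t)} = 3/(s^2 - 9).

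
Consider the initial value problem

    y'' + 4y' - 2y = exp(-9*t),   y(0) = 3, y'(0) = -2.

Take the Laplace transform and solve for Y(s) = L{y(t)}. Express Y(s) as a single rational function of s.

Take the Laplace transform of both sides.
Using L{y''} = s^2 Y - s·y(0) - y'(0) and L{y'} = sY - y(0), with y(0) = 3, y'(0) = -2, the left side becomes (s^2 + 4*s - 2)Y - (3*s + 10).
The right side is L{exp(-9*t)} = 1/(s + 9).
So (s^2 + 4*s - 2)Y = 1/(s + 9) + (3*s + 10).
Solve for Y(s) and write it as one ratio of polynomials.

Y(s) = (3*s^2 + 37*s + 91)/(s^3 + 13*s^2 + 34*s - 18)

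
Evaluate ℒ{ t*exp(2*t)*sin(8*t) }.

L{sin(8t)} = 8/(s^2 + 64).
Multiplying by e^(2t) shifts s → s - 2, so L{exp(2*t)*sin(8*t)} = 8/((s - 2)^2 + 64).
Then apply L{t·g(t)} = -d/ds[G(s)] with G(s) = 8/((s - 2)^2 + 64):
differentiating 1 time and applying the sign gives 16*(s - 2)/(s^2 - 4*s + 68)^2.

16*(s - 2)/(s^2 - 4*s + 68)^2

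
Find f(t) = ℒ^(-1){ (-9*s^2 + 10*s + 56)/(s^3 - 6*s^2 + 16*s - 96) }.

f(t) = -4*exp(6*t) - 5*sin(4*t) - 5*cos(4*t)

Factor the denominator: s^3 - 6*s^2 + 16*s - 96 = (s - 6)*(s^2 + 16).
Partial fraction decomposition gives [-4/(s - 6)] + [-5*s/(s^2 + 16)] + [-20/(s^2 + 16)].
Invert each term: -4/(s - 6) ↔ -4e^(6t); -5·s/(s^2 + 16) ↔ -5cos(4t); -5·4/(s^2 + 16) ↔ -5sin(4t).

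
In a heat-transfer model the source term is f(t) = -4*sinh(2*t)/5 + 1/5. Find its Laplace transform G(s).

G(s) = -8/(5*(s^2 - 4)) + 1/(5*s)

By linearity of the Laplace transform, transform each term separately.
(-4/5)·[L{sinh(2t)} = 2/(s^2 - 4)]; L{1/5} = (1/5)/s.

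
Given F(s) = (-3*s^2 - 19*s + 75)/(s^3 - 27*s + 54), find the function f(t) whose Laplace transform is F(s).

Factor the denominator: s^3 - 27*s + 54 = (s - 3)^2*(s + 6).
Partial fraction decomposition gives [-4/(s - 3)] + [-1/(s - 3)^2] + [1/(s + 6)].
Invert each term: -4/(s - 3) ↔ -4e^(3t); -1/(s - 3)^2 ↔ -t·e^(3t); 1/(s + 6) ↔ e^(-6t).

f(t) = -t*exp(3*t) - 4*exp(3*t) + exp(-6*t)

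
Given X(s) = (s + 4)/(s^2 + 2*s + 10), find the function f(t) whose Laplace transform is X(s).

f(t) = exp(-t)*sin(3*t) + exp(-t)*cos(3*t)

Complete the square in the denominator: s^2 + 2*s + 10 = (s + 1)^2 + 3^2.
Split the numerator to match: s + 4 = 1·(s + 1) + 1·3.
Invert each term: 1·(s + 1)/((s + 1)^2 + 9) ↔ e^(-t)cos(3t); 1·3/((s + 1)^2 + 9) ↔ e^(-t)sin(3t).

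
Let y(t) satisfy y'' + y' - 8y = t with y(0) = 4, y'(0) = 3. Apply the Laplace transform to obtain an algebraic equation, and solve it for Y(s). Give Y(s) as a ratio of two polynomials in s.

Y(s) = (4*s^3 + 7*s^2 + 1)/(s^4 + s^3 - 8*s^2)

Apply the Laplace transform to the equation.
With L{y''} = s^2 Y - s·y(0) - y'(0) and L{y'} = sY - y(0), with y(0) = 4, y'(0) = 3: the LHS transforms to (s^2 + s - 8)Y - (4*s + 7).
The right side is L{t} = s^(-2).
So (s^2 + s - 8)Y = s^(-2) + (4*s + 7).
Divide through and combine into a single rational function.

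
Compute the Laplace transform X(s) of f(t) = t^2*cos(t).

X(s) = 2*s*(s^2 - 3)/(s^2 + 1)^3

L{cos(t)} = s/(s^2 + 1).
Then apply L{t^2·g(t)} = (-1)^2 d^2/ds^2[G(s)] with G(s) = s/(s^2 + 1):
differentiating 2 times and applying the sign gives 2*s*(s^2 - 3)/(s^2 + 1)^3.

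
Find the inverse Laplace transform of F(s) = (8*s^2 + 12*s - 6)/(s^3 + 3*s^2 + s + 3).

Factor the denominator: s^3 + 3*s^2 + s + 3 = (s + 3)*(s^2 + 1).
Partial fraction decomposition gives [3/(s + 3)] + [5*s/(s^2 + 1)] + [-3/(s^2 + 1)].
Invert each term: 3/(s + 3) ↔ 3e^(-3t); 5·s/(s^2 + 1) ↔ 5cos(t); -3·1/(s^2 + 1) ↔ -3sin(t).

-3*sin(t) + 5*cos(t) + 3*exp(-3*t)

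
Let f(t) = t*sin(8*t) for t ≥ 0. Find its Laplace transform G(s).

L{sin(8t)} = 8/(s^2 + 64).
Then apply L{t·g(t)} = -d/ds[H(s)] with H(s) = 8/(s^2 + 64):
differentiating 1 time and applying the sign gives 16*s/(s^2 + 64)^2.

G(s) = 16*s/(s^2 + 64)^2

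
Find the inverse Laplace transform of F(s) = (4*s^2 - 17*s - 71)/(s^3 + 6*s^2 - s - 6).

Factor the denominator: s^3 + 6*s^2 - s - 6 = (s - 1)*(s + 1)*(s + 6).
Partial fraction decomposition gives [5/(s + 1)] + [-6/(s - 1)] + [5/(s + 6)].
Invert each term: 5/(s + 1) ↔ 5e^(-t); -6/(s - 1) ↔ -6e^(t); 5/(s + 6) ↔ 5e^(-6t).

-6*exp(t) + 5*exp(-t) + 5*exp(-6*t)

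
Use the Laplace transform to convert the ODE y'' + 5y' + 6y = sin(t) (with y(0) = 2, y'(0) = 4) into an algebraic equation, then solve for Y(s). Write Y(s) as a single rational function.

Y(s) = (2*s^3 + 14*s^2 + 2*s + 15)/(s^4 + 5*s^3 + 7*s^2 + 5*s + 6)

Transform both sides with L{·}.
Using L{y''} = s^2 Y - s·y(0) - y'(0) and L{y'} = sY - y(0), with y(0) = 2, y'(0) = 4, the left side becomes (s^2 + 5*s + 6)Y - (2*s + 14).
The right side is L{sin(t)} = 1/(s^2 + 1).
So (s^2 + 5*s + 6)Y = 1/(s^2 + 1) + (2*s + 14).
Divide through and combine into a single rational function.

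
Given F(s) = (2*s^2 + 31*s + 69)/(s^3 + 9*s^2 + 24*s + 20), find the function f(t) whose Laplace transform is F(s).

f(t) = 5*t*exp(-2*t) + 6*exp(-2*t) - 4*exp(-5*t)

Factor the denominator: s^3 + 9*s^2 + 24*s + 20 = (s + 2)^2*(s + 5).
Partial fraction decomposition gives [6/(s + 2)] + [5/(s + 2)^2] + [-4/(s + 5)].
Invert each term: 6/(s + 2) ↔ 6e^(-2t); 5/(s + 2)^2 ↔ 5t·e^(-2t); -4/(s + 5) ↔ -4e^(-5t).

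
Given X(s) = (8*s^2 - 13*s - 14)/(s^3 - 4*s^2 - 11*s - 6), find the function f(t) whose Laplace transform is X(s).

Factor the denominator: s^3 - 4*s^2 - 11*s - 6 = (s - 6)*(s + 1)^2.
Partial fraction decomposition gives [4/(s + 1)] + [-1/(s + 1)^2] + [4/(s - 6)].
Invert each term: 4/(s + 1) ↔ 4e^(-t); -1/(s + 1)^2 ↔ -t·e^(-t); 4/(s - 6) ↔ 4e^(6t).

f(t) = -t*exp(-t) + 4*exp(6*t) + 4*exp(-t)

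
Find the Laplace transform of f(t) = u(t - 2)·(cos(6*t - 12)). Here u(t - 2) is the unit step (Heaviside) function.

s*exp(-2*s)/(s^2 + 36)

By the second shifting theorem, L{u(t - c)·g(t - c)} = e^(-cs)·G(s) with c = 2 and G(s) = L{g(t)}.
L{cos(6t)} = s/(s^2 + 36).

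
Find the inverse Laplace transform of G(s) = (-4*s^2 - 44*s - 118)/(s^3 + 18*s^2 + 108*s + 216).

t^2*exp(-6*t) + 4*t*exp(-6*t) - 4*exp(-6*t)

Factor the denominator: s^3 + 18*s^2 + 108*s + 216 = (s + 6)^3.
Partial fraction decomposition gives [-4/(s + 6)] + [4/(s + 6)^2] + [2/(s + 6)^3].
Invert each term: -4/(s + 6) ↔ -4e^(-6t); 4/(s + 6)^2 ↔ 4t·e^(-6t); 2/(s + 6)^3 ↔ (1)t^2·e^(-6t).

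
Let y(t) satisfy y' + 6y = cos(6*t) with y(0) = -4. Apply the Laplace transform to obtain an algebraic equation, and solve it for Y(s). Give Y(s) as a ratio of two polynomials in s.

Laplace-transform each side.
Using L{y'} = sY - y(0) = sY - (-4), the left side becomes (s + 6)Y - (-4).
The right side is L{cos(6*t)} = s/(s^2 + 36).
So (s + 6)Y = s/(s^2 + 36) + (-4).
Isolate Y and clear denominators.

Y(s) = (-4*s^2 + s - 144)/(s^3 + 6*s^2 + 36*s + 216)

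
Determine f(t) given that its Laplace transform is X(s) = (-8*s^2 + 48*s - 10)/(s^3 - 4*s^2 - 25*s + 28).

f(t) = -exp(7*t) - exp(t) - 6*exp(-4*t)

Factor the denominator: s^3 - 4*s^2 - 25*s + 28 = (s - 7)*(s - 1)*(s + 4).
Partial fraction decomposition gives [-6/(s + 4)] + [-1/(s - 1)] + [-1/(s - 7)].
Invert each term: -6/(s + 4) ↔ -6e^(-4t); -1/(s - 1) ↔ -e^(t); -1/(s - 7) ↔ -e^(7t).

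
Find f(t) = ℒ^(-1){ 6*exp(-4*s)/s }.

The factor e^(-4s) signals a time shift by c = 4 (second shifting theorem).
L{6} = 6/s, so L^-1{6/s} = 6.
Hence the inverse is u(t - 4) times that function evaluated at t - 4.

f(t) = Heaviside(t - 4)*(6)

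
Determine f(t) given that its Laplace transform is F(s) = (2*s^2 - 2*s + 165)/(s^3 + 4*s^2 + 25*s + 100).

Factor the denominator: s^3 + 4*s^2 + 25*s + 100 = (s + 4)*(s^2 + 25).
Partial fraction decomposition gives [5/(s + 4)] + [-3*s/(s^2 + 25)] + [10/(s^2 + 25)].
Invert each term: 5/(s + 4) ↔ 5e^(-4t); -3·s/(s^2 + 25) ↔ -3cos(5t); 2·5/(s^2 + 25) ↔ 2sin(5t).

f(t) = 2*sin(5*t) - 3*cos(5*t) + 5*exp(-4*t)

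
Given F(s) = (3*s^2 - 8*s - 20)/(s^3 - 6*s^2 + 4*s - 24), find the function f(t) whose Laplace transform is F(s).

f(t) = exp(6*t) + 2*sin(2*t) + 2*cos(2*t)

Factor the denominator: s^3 - 6*s^2 + 4*s - 24 = (s - 6)*(s^2 + 4).
Partial fraction decomposition gives [1/(s - 6)] + [2*s/(s^2 + 4)] + [4/(s^2 + 4)].
Invert each term: 1/(s - 6) ↔ e^(6t); 2·s/(s^2 + 4) ↔ 2cos(2t); 2·2/(s^2 + 4) ↔ 2sin(2t).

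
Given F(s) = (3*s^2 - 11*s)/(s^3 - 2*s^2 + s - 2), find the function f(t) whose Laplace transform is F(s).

Factor the denominator: s^3 - 2*s^2 + s - 2 = (s - 2)*(s^2 + 1).
Partial fraction decomposition gives [-2/(s - 2)] + [5*s/(s^2 + 1)] + [-1/(s^2 + 1)].
Invert each term: -2/(s - 2) ↔ -2e^(2t); 5·s/(s^2 + 1) ↔ 5cos(t); -1·1/(s^2 + 1) ↔ -sin(t).

f(t) = -2*exp(2*t) - sin(t) + 5*cos(t)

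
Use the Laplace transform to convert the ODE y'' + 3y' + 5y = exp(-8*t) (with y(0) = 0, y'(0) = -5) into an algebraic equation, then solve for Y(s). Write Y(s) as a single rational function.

Y(s) = (-5*s - 39)/(s^3 + 11*s^2 + 29*s + 40)

Laplace-transform each side.
The derivative rules (L{y''} = s^2 Y - s·y(0) - y'(0) and L{y'} = sY - y(0), with y(0) = 0, y'(0) = -5) turn the left side into (s^2 + 3*s + 5)Y - (-5).
The right side is L{exp(-8*t)} = 1/(s + 8).
So (s^2 + 3*s + 5)Y = 1/(s + 8) + (-5).
Isolate Y and clear denominators.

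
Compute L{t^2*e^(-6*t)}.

L{e^(-6t)} = 1/(s + 6).
Then apply L{t^2·g(t)} = (-1)^2 d^2/ds^2[G(s)] with G(s) = 1/(s + 6):
differentiating 2 times and applying the sign gives 2/(s + 6)^3.

2/(s + 6)^3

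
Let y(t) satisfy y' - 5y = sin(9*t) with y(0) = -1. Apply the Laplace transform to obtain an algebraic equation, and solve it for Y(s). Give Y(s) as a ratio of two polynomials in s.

Laplace-transform each side.
Using L{y'} = sY - y(0) = sY - (-1), the left side becomes (s - 5)Y - (-1).
The right side is L{sin(9*t)} = 9/(s^2 + 81).
So (s - 5)Y = 9/(s^2 + 81) + (-1).
Divide through and combine into a single rational function.

Y(s) = (-s^2 - 72)/(s^3 - 5*s^2 + 81*s - 405)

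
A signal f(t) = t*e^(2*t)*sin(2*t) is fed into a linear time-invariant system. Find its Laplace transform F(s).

L{sin(2t)} = 2/(s^2 + 4).
Multiplying by e^(2t) shifts s → s - 2, so L{e^(2*t)*sin(2*t)} = 2/((s - 2)^2 + 4).
Then apply L{t·g(t)} = -d/ds[G(s)] with G(s) = 2/((s - 2)^2 + 4):
differentiating 1 time and applying the sign gives 4*(s - 2)/(s^2 - 4*s + 8)^2.

F(s) = 4*(s - 2)/(s^2 - 4*s + 8)^2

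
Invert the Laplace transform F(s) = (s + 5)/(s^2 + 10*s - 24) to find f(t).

f(t) = exp(-5*t)*cosh(7*t)

Rewrite the denominator: s^2 + 10*s - 24 = (s + 5)^2 - 49.
The form in (s + 5) signals a first-shifting-theorem factor e^(-5t).
Since L{cosh(7t)} = s/(s^2 - 49), the inverse is e^(-5*t)*cosh(7*t).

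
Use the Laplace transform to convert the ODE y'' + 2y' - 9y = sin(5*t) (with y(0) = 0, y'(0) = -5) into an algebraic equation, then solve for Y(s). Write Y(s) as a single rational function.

Laplace-transform each side.
With L{y''} = s^2 Y - s·y(0) - y'(0) and L{y'} = sY - y(0), with y(0) = 0, y'(0) = -5: the LHS transforms to (s^2 + 2*s - 9)Y - (-5).
The right side is L{sin(5*t)} = 5/(s^2 + 25).
So (s^2 + 2*s - 9)Y = 5/(s^2 + 25) + (-5).
Divide through and combine into a single rational function.

Y(s) = (-5*s^2 - 120)/(s^4 + 2*s^3 + 16*s^2 + 50*s - 225)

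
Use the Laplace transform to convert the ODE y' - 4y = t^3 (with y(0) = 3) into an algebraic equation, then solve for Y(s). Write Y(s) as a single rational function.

Y(s) = (3*s^4 + 6)/(s^5 - 4*s^4)

Transform both sides with L{·}.
The derivative rules (L{y'} = sY - y(0) = sY - 3) turn the left side into (s - 4)Y - (3).
The right side is L{t^3} = 6/s^4.
So (s - 4)Y = 6/s^4 + (3).
Isolate Y and clear denominators.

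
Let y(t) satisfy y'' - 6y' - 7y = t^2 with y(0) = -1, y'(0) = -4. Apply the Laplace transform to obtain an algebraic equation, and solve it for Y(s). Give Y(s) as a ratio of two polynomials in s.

Y(s) = (-s^4 + 2*s^3 + 2)/(s^5 - 6*s^4 - 7*s^3)

Transform both sides with L{·}.
The derivative rules (L{y''} = s^2 Y - s·y(0) - y'(0) and L{y'} = sY - y(0), with y(0) = -1, y'(0) = -4) turn the left side into (s^2 - 6*s - 7)Y - (-s + 2).
The right side is L{t^2} = 2/s^3.
So (s^2 - 6*s - 7)Y = 2/s^3 + (-s + 2).
Solve for Y(s) and write it as one ratio of polynomials.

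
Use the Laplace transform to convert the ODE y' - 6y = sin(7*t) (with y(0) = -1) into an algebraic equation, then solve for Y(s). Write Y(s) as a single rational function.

Laplace-transform each side.
With L{y'} = sY - y(0) = sY - (-1): the LHS transforms to (s - 6)Y - (-1).
The right side is L{sin(7*t)} = 7/(s^2 + 49).
So (s - 6)Y = 7/(s^2 + 49) + (-1).
Solve for Y(s) and write it as one ratio of polynomials.

Y(s) = (-s^2 - 42)/(s^3 - 6*s^2 + 49*s - 294)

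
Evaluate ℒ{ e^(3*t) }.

L{e^(3t)} = 1/(s - 3).

1/(s - 3)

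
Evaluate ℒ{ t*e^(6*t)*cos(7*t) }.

(s - 13)*(s + 1)/(s^2 - 12*s + 85)^2

L{cos(7t)} = s/(s^2 + 49).
Multiplying by e^(6t) shifts s → s - 6, so L{e^(6*t)*cos(7*t)} = (s - 6)/((s - 6)^2 + 49).
Then apply L{t·g(t)} = -d/ds[G(s)] with G(s) = (s - 6)/((s - 6)^2 + 49):
differentiating 1 time and applying the sign gives (s - 13)*(s + 1)/(s^2 - 12*s + 85)^2.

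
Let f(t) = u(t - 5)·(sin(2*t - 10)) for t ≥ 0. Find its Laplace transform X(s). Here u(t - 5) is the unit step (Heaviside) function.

X(s) = 2*exp(-5*s)/(s^2 + 4)

By the second shifting theorem, L{u(t - c)·g(t - c)} = e^(-cs)·G(s) with c = 5 and G(s) = L{g(t)}.
L{sin(2t)} = 2/(s^2 + 4).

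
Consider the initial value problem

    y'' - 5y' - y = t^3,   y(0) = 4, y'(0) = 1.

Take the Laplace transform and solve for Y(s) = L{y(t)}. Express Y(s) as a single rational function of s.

Y(s) = (4*s^5 - 19*s^4 + 6)/(s^6 - 5*s^5 - s^4)

Transform both sides with L{·}.
Using L{y''} = s^2 Y - s·y(0) - y'(0) and L{y'} = sY - y(0), with y(0) = 4, y'(0) = 1, the left side becomes (s^2 - 5*s - 1)Y - (4*s - 19).
The right side is L{t^3} = 6/s^4.
So (s^2 - 5*s - 1)Y = 6/s^4 + (4*s - 19).
Isolate Y and clear denominators.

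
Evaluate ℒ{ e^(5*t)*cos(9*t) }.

L{cos(9t)} = s/(s^2 + 81).
By the first shifting theorem, multiplying by e^(5t) replaces s with s - 5.

(s - 5)/((s - 5)^2 + 81)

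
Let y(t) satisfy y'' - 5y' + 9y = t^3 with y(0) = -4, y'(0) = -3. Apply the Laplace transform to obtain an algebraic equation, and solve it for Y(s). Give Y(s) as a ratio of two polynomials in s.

Y(s) = (-4*s^5 + 17*s^4 + 6)/(s^6 - 5*s^5 + 9*s^4)

Transform both sides with L{·}.
With L{y''} = s^2 Y - s·y(0) - y'(0) and L{y'} = sY - y(0), with y(0) = -4, y'(0) = -3: the LHS transforms to (s^2 - 5*s + 9)Y - (-4*s + 17).
The right side is L{t^3} = 6/s^4.
So (s^2 - 5*s + 9)Y = 6/s^4 + (-4*s + 17).
Divide through and combine into a single rational function.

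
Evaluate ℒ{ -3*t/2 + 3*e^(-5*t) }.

Apply the Laplace transform termwise.
(-3/2)·[L{t} = 1!/s^2 = 1/s^2]; (3)·[L{e^(-5t)} = 1/(s + 5)].

3/(s + 5) - 3/(2*s^2)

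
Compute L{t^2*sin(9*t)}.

54*(s^2 - 27)/(s^2 + 81)^3

L{sin(9t)} = 9/(s^2 + 81).
Then apply L{t^2·g(t)} = (-1)^2 d^2/ds^2[G(s)] with G(s) = 9/(s^2 + 81):
differentiating 2 times and applying the sign gives 54*(s^2 - 27)/(s^2 + 81)^3.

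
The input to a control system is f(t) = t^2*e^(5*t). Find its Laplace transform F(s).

F(s) = 2/(s - 5)^3

L{e^(5t)} = 1/(s - 5).
Then apply L{t^2·g(t)} = (-1)^2 d^2/ds^2[G(s)] with G(s) = 1/(s - 5):
differentiating 2 times and applying the sign gives 2/(s - 5)^3.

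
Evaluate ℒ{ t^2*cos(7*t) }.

L{cos(7t)} = s/(s^2 + 49).
Then apply L{t^2·g(t)} = (-1)^2 d^2/ds^2[H(s)] with H(s) = s/(s^2 + 49):
differentiating 2 times and applying the sign gives 2*s*(s^2 - 147)/(s^2 + 49)^3.

2*s*(s^2 - 147)/(s^2 + 49)^3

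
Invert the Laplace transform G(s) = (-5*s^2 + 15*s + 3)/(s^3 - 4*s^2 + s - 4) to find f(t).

f(t) = -exp(4*t) - sin(t) - 4*cos(t)

Factor the denominator: s^3 - 4*s^2 + s - 4 = (s - 4)*(s^2 + 1).
Partial fraction decomposition gives [-1/(s - 4)] + [-4*s/(s^2 + 1)] + [-1/(s^2 + 1)].
Invert each term: -1/(s - 4) ↔ -e^(4t); -4·s/(s^2 + 1) ↔ -4cos(t); -1·1/(s^2 + 1) ↔ -sin(t).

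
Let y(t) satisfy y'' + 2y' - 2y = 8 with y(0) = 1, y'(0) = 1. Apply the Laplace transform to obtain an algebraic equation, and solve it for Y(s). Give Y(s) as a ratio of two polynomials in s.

Transform both sides with L{·}.
With L{y''} = s^2 Y - s·y(0) - y'(0) and L{y'} = sY - y(0), with y(0) = 1, y'(0) = 1: the LHS transforms to (s^2 + 2*s - 2)Y - (s + 3).
The right side is L{8} = 8/s.
So (s^2 + 2*s - 2)Y = 8/s + (s + 3).
Divide through and combine into a single rational function.

Y(s) = (s^2 + 3*s + 8)/(s^3 + 2*s^2 - 2*s)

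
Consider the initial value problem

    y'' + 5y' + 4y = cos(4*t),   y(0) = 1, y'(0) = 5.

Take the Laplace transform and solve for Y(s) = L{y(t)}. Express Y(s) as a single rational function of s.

Y(s) = (s^3 + 10*s^2 + 17*s + 160)/(s^4 + 5*s^3 + 20*s^2 + 80*s + 64)

Take the Laplace transform of both sides.
Using L{y''} = s^2 Y - s·y(0) - y'(0) and L{y'} = sY - y(0), with y(0) = 1, y'(0) = 5, the left side becomes (s^2 + 5*s + 4)Y - (s + 10).
The right side is L{cos(4*t)} = s/(s^2 + 16).
So (s^2 + 5*s + 4)Y = s/(s^2 + 16) + (s + 10).
Isolate Y and clear denominators.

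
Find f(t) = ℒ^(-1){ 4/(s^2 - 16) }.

f(t) = sinh(4*t)

Since L{sinh(4t)} = 4/(s^2 - 16), the inverse is sinh(4*t).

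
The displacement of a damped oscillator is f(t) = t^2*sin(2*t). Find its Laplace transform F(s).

L{sin(2t)} = 2/(s^2 + 4).
Then apply L{t^2·g(t)} = (-1)^2 d^2/ds^2[G(s)] with G(s) = 2/(s^2 + 4):
differentiating 2 times and applying the sign gives 4*(3*s^2 - 4)/(s^2 + 4)^3.

F(s) = 4*(3*s^2 - 4)/(s^2 + 4)^3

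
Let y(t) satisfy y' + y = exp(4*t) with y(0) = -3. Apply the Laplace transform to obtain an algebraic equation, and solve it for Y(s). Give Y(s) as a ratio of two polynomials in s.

Y(s) = (-3*s + 13)/(s^2 - 3*s - 4)

Take the Laplace transform of both sides.
The derivative rules (L{y'} = sY - y(0) = sY - (-3)) turn the left side into (s + 1)Y - (-3).
The right side is L{exp(4*t)} = 1/(s - 4).
So (s + 1)Y = 1/(s - 4) + (-3).
Isolate Y and clear denominators.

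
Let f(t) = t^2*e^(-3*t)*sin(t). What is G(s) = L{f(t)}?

L{sin(t)} = 1/(s^2 + 1).
Multiplying by e^(-3t) shifts s → s + 3, so L{e^(-3*t)*sin(t)} = 1/((s + 3)^2 + 1).
Then apply L{t^2·g(t)} = (-1)^2 d^2/ds^2[H(s)] with H(s) = 1/((s + 3)^2 + 1):
differentiating 2 times and applying the sign gives 2*(3*s^2 + 18*s + 26)/(s^2 + 6*s + 10)^3.

G(s) = 2*(3*s^2 + 18*s + 26)/(s^2 + 6*s + 10)^3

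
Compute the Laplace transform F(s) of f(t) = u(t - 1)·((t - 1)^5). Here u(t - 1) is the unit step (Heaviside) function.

By the second shifting theorem, L{u(t - c)·g(t - c)} = e^(-cs)·G(s) with c = 1 and G(s) = L{g(t)}.
L{t^5} = 5!/s^6 = 120/s^6.

F(s) = 120*exp(-s)/s^6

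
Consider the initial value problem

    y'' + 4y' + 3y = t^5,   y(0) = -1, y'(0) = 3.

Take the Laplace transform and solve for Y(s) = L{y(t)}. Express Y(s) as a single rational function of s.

Y(s) = (-s^7 - s^6 + 120)/(s^8 + 4*s^7 + 3*s^6)

Apply the Laplace transform to the equation.
With L{y''} = s^2 Y - s·y(0) - y'(0) and L{y'} = sY - y(0), with y(0) = -1, y'(0) = 3: the LHS transforms to (s^2 + 4*s + 3)Y - (-s - 1).
The right side is L{t^5} = 120/s^6.
So (s^2 + 4*s + 3)Y = 120/s^6 + (-s - 1).
Divide through and combine into a single rational function.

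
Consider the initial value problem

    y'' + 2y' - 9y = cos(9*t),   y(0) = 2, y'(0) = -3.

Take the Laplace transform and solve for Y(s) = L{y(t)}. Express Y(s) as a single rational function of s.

Transform both sides with L{·}.
With L{y''} = s^2 Y - s·y(0) - y'(0) and L{y'} = sY - y(0), with y(0) = 2, y'(0) = -3: the LHS transforms to (s^2 + 2*s - 9)Y - (2*s + 1).
The right side is L{cos(9*t)} = s/(s^2 + 81).
So (s^2 + 2*s - 9)Y = s/(s^2 + 81) + (2*s + 1).
Divide through and combine into a single rational function.

Y(s) = (2*s^3 + s^2 + 163*s + 81)/(s^4 + 2*s^3 + 72*s^2 + 162*s - 729)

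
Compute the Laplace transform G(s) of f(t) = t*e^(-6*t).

G(s) = (s + 6)^(-2)

L{e^(-6t)} = 1/(s + 6).
Then apply L{t·g(t)} = -d/ds[H(s)] with H(s) = 1/(s + 6):
differentiating 1 time and applying the sign gives (s + 6)^(-2).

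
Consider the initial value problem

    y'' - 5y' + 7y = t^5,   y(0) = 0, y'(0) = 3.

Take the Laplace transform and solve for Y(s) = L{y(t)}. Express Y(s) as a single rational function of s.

Transform both sides with L{·}.
Using L{y''} = s^2 Y - s·y(0) - y'(0) and L{y'} = sY - y(0), with y(0) = 0, y'(0) = 3, the left side becomes (s^2 - 5*s + 7)Y - (3).
The right side is L{t^5} = 120/s^6.
So (s^2 - 5*s + 7)Y = 120/s^6 + (3).
Isolate Y and clear denominators.

Y(s) = (3*s^6 + 120)/(s^8 - 5*s^7 + 7*s^6)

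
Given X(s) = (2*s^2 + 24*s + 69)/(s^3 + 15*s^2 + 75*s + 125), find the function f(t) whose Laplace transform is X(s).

f(t) = -t^2*exp(-5*t)/2 + 4*t*exp(-5*t) + 2*exp(-5*t)

Factor the denominator: s^3 + 15*s^2 + 75*s + 125 = (s + 5)^3.
Partial fraction decomposition gives [2/(s + 5)] + [4/(s + 5)^2] + [-1/(s + 5)^3].
Invert each term: 2/(s + 5) ↔ 2e^(-5t); 4/(s + 5)^2 ↔ 4t·e^(-5t); -1/(s + 5)^3 ↔ (-1/2)t^2·e^(-5t).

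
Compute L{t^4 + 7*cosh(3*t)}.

By linearity of the Laplace transform, transform each term separately.
(7)·[L{cosh(3t)} = s/(s^2 - 9)]; L{t^4} = 4!/s^5 = 24/s^5.

7*s/(s^2 - 9) + 24/s^5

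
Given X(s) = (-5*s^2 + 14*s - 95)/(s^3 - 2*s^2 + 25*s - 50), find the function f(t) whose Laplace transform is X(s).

f(t) = -3*exp(2*t) + 2*sin(5*t) - 2*cos(5*t)

Factor the denominator: s^3 - 2*s^2 + 25*s - 50 = (s - 2)*(s^2 + 25).
Partial fraction decomposition gives [-3/(s - 2)] + [-2*s/(s^2 + 25)] + [10/(s^2 + 25)].
Invert each term: -3/(s - 2) ↔ -3e^(2t); -2·s/(s^2 + 25) ↔ -2cos(5t); 2·5/(s^2 + 25) ↔ 2sin(5t).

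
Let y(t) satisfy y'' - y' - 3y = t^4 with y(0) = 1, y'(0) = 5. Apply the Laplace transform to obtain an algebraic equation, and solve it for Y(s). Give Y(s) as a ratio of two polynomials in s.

Y(s) = (s^6 + 4*s^5 + 24)/(s^7 - s^6 - 3*s^5)

Laplace-transform each side.
The derivative rules (L{y''} = s^2 Y - s·y(0) - y'(0) and L{y'} = sY - y(0), with y(0) = 1, y'(0) = 5) turn the left side into (s^2 - s - 3)Y - (s + 4).
The right side is L{t^4} = 24/s^5.
So (s^2 - s - 3)Y = 24/s^5 + (s + 4).
Isolate Y and clear denominators.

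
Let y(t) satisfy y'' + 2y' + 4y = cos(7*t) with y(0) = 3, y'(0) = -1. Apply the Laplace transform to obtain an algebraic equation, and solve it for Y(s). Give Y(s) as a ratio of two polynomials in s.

Apply the Laplace transform to the equation.
With L{y''} = s^2 Y - s·y(0) - y'(0) and L{y'} = sY - y(0), with y(0) = 3, y'(0) = -1: the LHS transforms to (s^2 + 2*s + 4)Y - (3*s + 5).
The right side is L{cos(7*t)} = s/(s^2 + 49).
So (s^2 + 2*s + 4)Y = s/(s^2 + 49) + (3*s + 5).
Isolate Y and clear denominators.

Y(s) = (3*s^3 + 5*s^2 + 148*s + 245)/(s^4 + 2*s^3 + 53*s^2 + 98*s + 196)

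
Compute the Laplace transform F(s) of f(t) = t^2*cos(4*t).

F(s) = 2*s*(s^2 - 48)/(s^2 + 16)^3

L{cos(4t)} = s/(s^2 + 16).
Then apply L{t^2·g(t)} = (-1)^2 d^2/ds^2[G(s)] with G(s) = s/(s^2 + 16):
differentiating 2 times and applying the sign gives 2*s*(s^2 - 48)/(s^2 + 16)^3.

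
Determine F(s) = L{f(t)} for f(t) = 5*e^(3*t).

F(s) = 5/(s - 3)

L{5} = 5/s.
By the first shifting theorem, multiplying by e^(3t) replaces s with s - 3.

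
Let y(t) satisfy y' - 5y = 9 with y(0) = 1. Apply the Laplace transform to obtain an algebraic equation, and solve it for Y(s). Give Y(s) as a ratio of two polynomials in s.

Y(s) = (s + 9)/(s^2 - 5*s)

Laplace-transform each side.
Using L{y'} = sY - y(0) = sY - 1, the left side becomes (s - 5)Y - (1).
The right side is L{9} = 9/s.
So (s - 5)Y = 9/s + (1).
Solve for Y(s) and write it as one ratio of polynomials.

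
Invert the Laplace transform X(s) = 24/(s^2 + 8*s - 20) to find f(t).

Rewrite the denominator: s^2 + 8*s - 20 = (s + 4)^2 - 36.
The form in (s + 4) signals a first-shifting-theorem factor e^(-4t).
Since L{sinh(6t)} = 6/(s^2 - 36), the inverse is e^(-4*t)*sinh(6*t), scaled by 4.

f(t) = 4*exp(-4*t)*sinh(6*t)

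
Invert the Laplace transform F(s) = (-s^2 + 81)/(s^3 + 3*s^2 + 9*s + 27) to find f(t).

Factor the denominator: s^3 + 3*s^2 + 9*s + 27 = (s + 3)*(s^2 + 9).
Partial fraction decomposition gives [4/(s + 3)] + [-5*s/(s^2 + 9)] + [15/(s^2 + 9)].
Invert each term: 4/(s + 3) ↔ 4e^(-3t); -5·s/(s^2 + 9) ↔ -5cos(3t); 5·3/(s^2 + 9) ↔ 5sin(3t).

f(t) = 5*sin(3*t) - 5*cos(3*t) + 4*exp(-3*t)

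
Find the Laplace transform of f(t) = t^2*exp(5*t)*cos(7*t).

L{cos(7t)} = s/(s^2 + 49).
Multiplying by e^(5t) shifts s → s - 5, so L{exp(5*t)*cos(7*t)} = (s - 5)/((s - 5)^2 + 49).
Then apply L{t^2·g(t)} = (-1)^2 d^2/ds^2[G(s)] with G(s) = (s - 5)/((s - 5)^2 + 49):
differentiating 2 times and applying the sign gives 2*(s - 5)*(s^2 - 10*s - 122)/(s^2 - 10*s + 74)^3.

2*(s - 5)*(s^2 - 10*s - 122)/(s^2 - 10*s + 74)^3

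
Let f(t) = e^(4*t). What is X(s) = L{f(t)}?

X(s) = 1/(s - 4)

L{e^(4t)} = 1/(s - 4).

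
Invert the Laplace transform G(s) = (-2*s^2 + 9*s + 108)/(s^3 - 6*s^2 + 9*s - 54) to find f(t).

f(t) = 2*exp(6*t) - 5*sin(3*t) - 4*cos(3*t)

Factor the denominator: s^3 - 6*s^2 + 9*s - 54 = (s - 6)*(s^2 + 9).
Partial fraction decomposition gives [2/(s - 6)] + [-4*s/(s^2 + 9)] + [-15/(s^2 + 9)].
Invert each term: 2/(s - 6) ↔ 2e^(6t); -4·s/(s^2 + 9) ↔ -4cos(3t); -5·3/(s^2 + 9) ↔ -5sin(3t).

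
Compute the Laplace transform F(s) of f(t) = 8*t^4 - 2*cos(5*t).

F(s) = -2*s/(s^2 + 25) + 192/s^5

The transform is linear, so treat each term independently.
(-2)·[L{cos(5t)} = s/(s^2 + 25)]; (8)·[L{t^4} = 4!/s^5 = 24/s^5].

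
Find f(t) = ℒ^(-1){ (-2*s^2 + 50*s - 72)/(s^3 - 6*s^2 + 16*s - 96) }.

Factor the denominator: s^3 - 6*s^2 + 16*s - 96 = (s - 6)*(s^2 + 16).
Partial fraction decomposition gives [3/(s - 6)] + [-5*s/(s^2 + 16)] + [20/(s^2 + 16)].
Invert each term: 3/(s - 6) ↔ 3e^(6t); -5·s/(s^2 + 16) ↔ -5cos(4t); 5·4/(s^2 + 16) ↔ 5sin(4t).

f(t) = 3*exp(6*t) + 5*sin(4*t) - 5*cos(4*t)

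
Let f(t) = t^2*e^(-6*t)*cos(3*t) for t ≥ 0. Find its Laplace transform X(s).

X(s) = 2*(s + 6)*(s^2 + 12*s + 9)/(s^2 + 12*s + 45)^3

L{cos(3t)} = s/(s^2 + 9).
Multiplying by e^(-6t) shifts s → s + 6, so L{e^(-6*t)*cos(3*t)} = (s + 6)/((s + 6)^2 + 9).
Then apply L{t^2·g(t)} = (-1)^2 d^2/ds^2[G(s)] with G(s) = (s + 6)/((s + 6)^2 + 9):
differentiating 2 times and applying the sign gives 2*(s + 6)*(s^2 + 12*s + 9)/(s^2 + 12*s + 45)^3.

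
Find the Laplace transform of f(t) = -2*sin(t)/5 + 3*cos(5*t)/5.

Apply the Laplace transform termwise.
(-2/5)·[L{sin(t)} = 1/(s^2 + 1)]; (3/5)·[L{cos(5t)} = s/(s^2 + 25)].

3*s/(5*(s^2 + 25)) - 2/(5*(s^2 + 1))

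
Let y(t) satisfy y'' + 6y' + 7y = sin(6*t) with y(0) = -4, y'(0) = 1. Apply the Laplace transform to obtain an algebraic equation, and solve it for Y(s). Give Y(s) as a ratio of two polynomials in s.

Y(s) = (-4*s^3 - 23*s^2 - 144*s - 822)/(s^4 + 6*s^3 + 43*s^2 + 216*s + 252)

Transform both sides with L{·}.
With L{y''} = s^2 Y - s·y(0) - y'(0) and L{y'} = sY - y(0), with y(0) = -4, y'(0) = 1: the LHS transforms to (s^2 + 6*s + 7)Y - (-4*s - 23).
The right side is L{sin(6*t)} = 6/(s^2 + 36).
So (s^2 + 6*s + 7)Y = 6/(s^2 + 36) + (-4*s - 23).
Solve for Y(s) and write it as one ratio of polynomials.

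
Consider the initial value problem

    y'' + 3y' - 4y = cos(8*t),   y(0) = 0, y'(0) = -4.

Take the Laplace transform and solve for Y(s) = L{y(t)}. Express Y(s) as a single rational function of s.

Laplace-transform each side.
The derivative rules (L{y''} = s^2 Y - s·y(0) - y'(0) and L{y'} = sY - y(0), with y(0) = 0, y'(0) = -4) turn the left side into (s^2 + 3*s - 4)Y - (-4).
The right side is L{cos(8*t)} = s/(s^2 + 64).
So (s^2 + 3*s - 4)Y = s/(s^2 + 64) + (-4).
Isolate Y and clear denominators.

Y(s) = (-4*s^2 + s - 256)/(s^4 + 3*s^3 + 60*s^2 + 192*s - 256)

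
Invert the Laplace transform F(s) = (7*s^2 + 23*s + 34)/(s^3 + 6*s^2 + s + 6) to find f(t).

f(t) = 5*sin(t) + 3*cos(t) + 4*exp(-6*t)

Factor the denominator: s^3 + 6*s^2 + s + 6 = (s + 6)*(s^2 + 1).
Partial fraction decomposition gives [4/(s + 6)] + [3*s/(s^2 + 1)] + [5/(s^2 + 1)].
Invert each term: 4/(s + 6) ↔ 4e^(-6t); 3·s/(s^2 + 1) ↔ 3cos(t); 5·1/(s^2 + 1) ↔ 5sin(t).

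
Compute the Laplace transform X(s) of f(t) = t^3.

L{t^3} = 3!/s^4 = 6/s^4.

X(s) = 6/s^4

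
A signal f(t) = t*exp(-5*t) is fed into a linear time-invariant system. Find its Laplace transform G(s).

G(s) = (s + 5)^(-2)

L{t} = 1!/s^2 = 1/s^2.
By the first shifting theorem, multiplying by e^(-5t) replaces s with s + 5.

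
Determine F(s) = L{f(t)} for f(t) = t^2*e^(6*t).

F(s) = 2/(s - 6)^3

L{e^(6t)} = 1/(s - 6).
Then apply L{t^2·g(t)} = (-1)^2 d^2/ds^2[G(s)] with G(s) = 1/(s - 6):
differentiating 2 times and applying the sign gives 2/(s - 6)^3.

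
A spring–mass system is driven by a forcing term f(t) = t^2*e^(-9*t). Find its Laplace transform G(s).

G(s) = 2/(s + 9)^3

L{e^(-9t)} = 1/(s + 9).
Then apply L{t^2·g(t)} = (-1)^2 d^2/ds^2[H(s)] with H(s) = 1/(s + 9):
differentiating 2 times and applying the sign gives 2/(s + 9)^3.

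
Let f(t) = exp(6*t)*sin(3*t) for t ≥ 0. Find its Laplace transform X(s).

X(s) = 3/((s - 6)^2 + 9)

L{sin(3t)} = 3/(s^2 + 9).
By the first shifting theorem, multiplying by e^(6t) replaces s with s - 6.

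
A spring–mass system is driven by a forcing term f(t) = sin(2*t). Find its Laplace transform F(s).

F(s) = 2/(s^2 + 4)

L{sin(2t)} = 2/(s^2 + 4).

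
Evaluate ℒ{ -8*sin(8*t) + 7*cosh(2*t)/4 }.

7*s/(4*(s^2 - 4)) - 64/(s^2 + 64)

The transform is linear, so treat each term independently.
(-8)·[L{sin(8t)} = 8/(s^2 + 64)]; (7/4)·[L{cosh(2t)} = s/(s^2 - 4)].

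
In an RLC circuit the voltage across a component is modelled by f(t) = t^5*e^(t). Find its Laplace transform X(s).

L{t^5} = 5!/s^6 = 120/s^6.
By the first shifting theorem, multiplying by e^(t) replaces s with s - 1.

X(s) = 120/(s - 1)^6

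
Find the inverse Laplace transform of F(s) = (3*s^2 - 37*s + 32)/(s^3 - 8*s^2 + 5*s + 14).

Factor the denominator: s^3 - 8*s^2 + 5*s + 14 = (s - 7)*(s - 2)*(s + 1).
Partial fraction decomposition gives [-2/(s - 7)] + [3/(s + 1)] + [2/(s - 2)].
Invert each term: -2/(s - 7) ↔ -2e^(7t); 3/(s + 1) ↔ 3e^(-t); 2/(s - 2) ↔ 2e^(2t).

-2*exp(7*t) + 2*exp(2*t) + 3*exp(-t)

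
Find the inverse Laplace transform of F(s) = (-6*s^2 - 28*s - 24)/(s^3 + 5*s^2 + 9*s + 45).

Factor the denominator: s^3 + 5*s^2 + 9*s + 45 = (s + 5)*(s^2 + 9).
Partial fraction decomposition gives [-1/(s + 5)] + [-5*s/(s^2 + 9)] + [-3/(s^2 + 9)].
Invert each term: -1/(s + 5) ↔ -e^(-5t); -5·s/(s^2 + 9) ↔ -5cos(3t); -1·3/(s^2 + 9) ↔ -sin(3t).

-sin(3*t) - 5*cos(3*t) - exp(-5*t)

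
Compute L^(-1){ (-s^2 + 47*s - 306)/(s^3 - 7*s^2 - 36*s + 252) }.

-2*exp(7*t) + 5*exp(6*t) - 4*exp(-6*t)

Factor the denominator: s^3 - 7*s^2 - 36*s + 252 = (s - 7)*(s - 6)*(s + 6).
Partial fraction decomposition gives [-4/(s + 6)] + [5/(s - 6)] + [-2/(s - 7)].
Invert each term: -4/(s + 6) ↔ -4e^(-6t); 5/(s - 6) ↔ 5e^(6t); -2/(s - 7) ↔ -2e^(7t).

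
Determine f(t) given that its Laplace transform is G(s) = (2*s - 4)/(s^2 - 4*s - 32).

Rewrite the denominator: s^2 - 4*s - 32 = (s - 2)^2 - 36.
The form in (s - 2) signals a first-shifting-theorem factor e^(2t).
Since L{cosh(6t)} = s/(s^2 - 36), the inverse is exp(2*t)*cosh(6*t), scaled by 2.

f(t) = 2*exp(2*t)*cosh(6*t)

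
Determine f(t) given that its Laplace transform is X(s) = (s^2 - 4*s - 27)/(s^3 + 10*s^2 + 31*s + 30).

f(t) = -5*exp(-2*t) + 3*exp(-3*t) + 3*exp(-5*t)

Factor the denominator: s^3 + 10*s^2 + 31*s + 30 = (s + 2)*(s + 3)*(s + 5).
Partial fraction decomposition gives [-5/(s + 2)] + [3/(s + 3)] + [3/(s + 5)].
Invert each term: -5/(s + 2) ↔ -5e^(-2t); 3/(s + 3) ↔ 3e^(-3t); 3/(s + 5) ↔ 3e^(-5t).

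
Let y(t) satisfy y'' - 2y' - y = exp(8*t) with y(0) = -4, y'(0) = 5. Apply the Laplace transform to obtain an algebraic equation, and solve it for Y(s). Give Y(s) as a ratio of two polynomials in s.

Take the Laplace transform of both sides.
The derivative rules (L{y''} = s^2 Y - s·y(0) - y'(0) and L{y'} = sY - y(0), with y(0) = -4, y'(0) = 5) turn the left side into (s^2 - 2*s - 1)Y - (-4*s + 13).
The right side is L{exp(8*t)} = 1/(s - 8).
So (s^2 - 2*s - 1)Y = 1/(s - 8) + (-4*s + 13).
Divide through and combine into a single rational function.

Y(s) = (-4*s^2 + 45*s - 103)/(s^3 - 10*s^2 + 15*s + 8)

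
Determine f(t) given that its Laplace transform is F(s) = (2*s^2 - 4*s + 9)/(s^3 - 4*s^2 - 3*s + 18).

Factor the denominator: s^3 - 4*s^2 - 3*s + 18 = (s - 3)^2*(s + 2).
Partial fraction decomposition gives [1/(s - 3)] + [3/(s - 3)^2] + [1/(s + 2)].
Invert each term: 1/(s - 3) ↔ e^(3t); 3/(s - 3)^2 ↔ 3t·e^(3t); 1/(s + 2) ↔ e^(-2t).

f(t) = 3*t*exp(3*t) + exp(3*t) + exp(-2*t)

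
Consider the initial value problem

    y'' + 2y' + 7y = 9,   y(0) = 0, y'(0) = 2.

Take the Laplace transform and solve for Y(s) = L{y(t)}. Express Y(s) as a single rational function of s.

Y(s) = (2*s + 9)/(s^3 + 2*s^2 + 7*s)

Transform both sides with L{·}.
Using L{y''} = s^2 Y - s·y(0) - y'(0) and L{y'} = sY - y(0), with y(0) = 0, y'(0) = 2, the left side becomes (s^2 + 2*s + 7)Y - (2).
The right side is L{9} = 9/s.
So (s^2 + 2*s + 7)Y = 9/s + (2).
Divide through and combine into a single rational function.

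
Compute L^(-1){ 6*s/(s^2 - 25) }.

Since L{cosh(5t)} = s/(s^2 - 25), the inverse is cosh(5*t), scaled by 6.

6*cosh(5*t)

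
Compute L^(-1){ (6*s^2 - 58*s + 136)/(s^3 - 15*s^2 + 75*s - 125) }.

-2*t^2*exp(5*t) + 2*t*exp(5*t) + 6*exp(5*t)

Factor the denominator: s^3 - 15*s^2 + 75*s - 125 = (s - 5)^3.
Partial fraction decomposition gives [6/(s - 5)] + [2/(s - 5)^2] + [-4/(s - 5)^3].
Invert each term: 6/(s - 5) ↔ 6e^(5t); 2/(s - 5)^2 ↔ 2t·e^(5t); -4/(s - 5)^3 ↔ (-2)t^2·e^(5t).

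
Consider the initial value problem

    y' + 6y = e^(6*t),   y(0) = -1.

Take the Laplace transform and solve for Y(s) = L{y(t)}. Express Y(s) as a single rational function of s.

Y(s) = (-s + 7)/(s^2 - 36)

Transform both sides with L{·}.
The derivative rules (L{y'} = sY - y(0) = sY - (-1)) turn the left side into (s + 6)Y - (-1).
The right side is L{e^(6*t)} = 1/(s - 6).
So (s + 6)Y = 1/(s - 6) + (-1).
Divide through and combine into a single rational function.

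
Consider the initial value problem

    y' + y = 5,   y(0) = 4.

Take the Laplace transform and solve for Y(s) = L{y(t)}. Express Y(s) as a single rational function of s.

Transform both sides with L{·}.
With L{y'} = sY - y(0) = sY - 4: the LHS transforms to (s + 1)Y - (4).
The right side is L{5} = 5/s.
So (s + 1)Y = 5/s + (4).
Isolate Y and clear denominators.

Y(s) = (4*s + 5)/(s^2 + s)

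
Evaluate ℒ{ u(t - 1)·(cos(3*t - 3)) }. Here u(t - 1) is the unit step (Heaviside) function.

s*exp(-s)/(s^2 + 9)

By the second shifting theorem, L{u(t - c)·g(t - c)} = e^(-cs)·G(s) with c = 1 and G(s) = L{g(t)}.
L{cos(3t)} = s/(s^2 + 9).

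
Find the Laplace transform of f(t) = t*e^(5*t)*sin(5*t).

10*(s - 5)/(s^2 - 10*s + 50)^2

L{sin(5t)} = 5/(s^2 + 25).
Multiplying by e^(5t) shifts s → s - 5, so L{e^(5*t)*sin(5*t)} = 5/((s - 5)^2 + 25).
Then apply L{t·g(t)} = -d/ds[G(s)] with G(s) = 5/((s - 5)^2 + 25):
differentiating 1 time and applying the sign gives 10*(s - 5)/(s^2 - 10*s + 50)^2.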